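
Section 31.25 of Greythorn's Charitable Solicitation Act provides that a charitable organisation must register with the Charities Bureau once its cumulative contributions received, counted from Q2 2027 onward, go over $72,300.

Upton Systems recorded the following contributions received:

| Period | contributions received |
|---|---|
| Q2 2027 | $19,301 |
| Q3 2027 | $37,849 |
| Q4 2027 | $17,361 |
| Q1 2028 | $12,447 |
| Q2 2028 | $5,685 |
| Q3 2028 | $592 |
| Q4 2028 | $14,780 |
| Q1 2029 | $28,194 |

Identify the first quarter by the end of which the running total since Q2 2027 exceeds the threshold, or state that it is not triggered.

Through Q2 2027: $19,301
Through Q3 2027: $57,150
Through Q4 2027: $74,511 ← exceeds threshold

Q4 2027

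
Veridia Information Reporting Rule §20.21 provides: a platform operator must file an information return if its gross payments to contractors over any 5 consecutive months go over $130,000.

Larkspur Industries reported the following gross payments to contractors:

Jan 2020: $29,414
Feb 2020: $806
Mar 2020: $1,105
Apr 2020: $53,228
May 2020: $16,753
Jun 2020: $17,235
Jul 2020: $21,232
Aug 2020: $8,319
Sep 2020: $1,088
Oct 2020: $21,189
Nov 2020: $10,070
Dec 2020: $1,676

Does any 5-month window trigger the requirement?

No

Jan 2020–May 2020: $29,414 + $806 + $1,105 + $53,228 + $16,753 = $101,306 (under)
Feb 2020–Jun 2020: $806 + $1,105 + $53,228 + $16,753 + $17,235 = $89,127 (under)
Mar 2020–Jul 2020: $1,105 + $53,228 + $16,753 + $17,235 + $21,232 = $109,553 (under)
Apr 2020–Aug 2020: $53,228 + $16,753 + $17,235 + $21,232 + $8,319 = $116,767 (under)
May 2020–Sep 2020: $16,753 + $17,235 + $21,232 + $8,319 + $1,088 = $64,627 (under)
Jun 2020–Oct 2020: $17,235 + $21,232 + $8,319 + $1,088 + $21,189 = $69,063 (under)
Jul 2020–Nov 2020: $21,232 + $8,319 + $1,088 + $21,189 + $10,070 = $61,898 (under)
Aug 2020–Dec 2020: $8,319 + $1,088 + $21,189 + $10,070 + $1,676 = $42,342 (under)
No window exceeds $130,000.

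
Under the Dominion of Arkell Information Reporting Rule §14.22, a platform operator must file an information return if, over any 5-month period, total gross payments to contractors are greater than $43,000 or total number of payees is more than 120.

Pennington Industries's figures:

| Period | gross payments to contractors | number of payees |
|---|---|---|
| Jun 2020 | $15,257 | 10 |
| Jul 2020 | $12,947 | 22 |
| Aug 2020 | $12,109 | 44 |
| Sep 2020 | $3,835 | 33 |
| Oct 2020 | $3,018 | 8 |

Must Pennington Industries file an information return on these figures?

Total gross payments to contractors: $15,257 + $12,947 + $12,109 + $3,835 + $3,018 = $47,166 (> $43,000).
Total number of payees: 10 + 22 + 44 + 33 + 8 = 117 (≤ 120).
The test is 'or': at least one threshold is exceeded.

Yes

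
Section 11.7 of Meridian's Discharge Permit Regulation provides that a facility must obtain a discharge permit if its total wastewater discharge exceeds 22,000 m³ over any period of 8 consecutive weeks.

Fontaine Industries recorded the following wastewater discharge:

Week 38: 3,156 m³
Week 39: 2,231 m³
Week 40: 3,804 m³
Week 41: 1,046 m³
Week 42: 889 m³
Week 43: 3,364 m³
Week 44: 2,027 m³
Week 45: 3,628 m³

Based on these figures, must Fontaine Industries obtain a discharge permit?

No

Total wastewater discharge: 3,156 m³ + 2,231 m³ + 3,804 m³ + 1,046 m³ + 889 m³ + 3,364 m³ + 2,027 m³ + 3,628 m³ = 20,145 m³.
20,145 m³ ≤ 22,000 m³, so the threshold is not exceeded.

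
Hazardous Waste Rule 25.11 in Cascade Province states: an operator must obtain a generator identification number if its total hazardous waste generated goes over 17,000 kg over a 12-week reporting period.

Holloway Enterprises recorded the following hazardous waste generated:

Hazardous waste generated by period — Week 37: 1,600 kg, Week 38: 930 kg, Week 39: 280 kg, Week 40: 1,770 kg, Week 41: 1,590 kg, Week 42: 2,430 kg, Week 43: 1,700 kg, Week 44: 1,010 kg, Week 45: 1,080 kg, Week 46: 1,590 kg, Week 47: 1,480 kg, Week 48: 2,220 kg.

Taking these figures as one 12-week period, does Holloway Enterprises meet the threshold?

Total hazardous waste generated: 1,600 kg + 930 kg + 280 kg + 1,770 kg + 1,590 kg + 2,430 kg + 1,700 kg + 1,010 kg + 1,080 kg + 1,590 kg + 1,480 kg + 2,220 kg = 17,680 kg.
17,680 kg > 17,000 kg, so the threshold is exceeded.

Yes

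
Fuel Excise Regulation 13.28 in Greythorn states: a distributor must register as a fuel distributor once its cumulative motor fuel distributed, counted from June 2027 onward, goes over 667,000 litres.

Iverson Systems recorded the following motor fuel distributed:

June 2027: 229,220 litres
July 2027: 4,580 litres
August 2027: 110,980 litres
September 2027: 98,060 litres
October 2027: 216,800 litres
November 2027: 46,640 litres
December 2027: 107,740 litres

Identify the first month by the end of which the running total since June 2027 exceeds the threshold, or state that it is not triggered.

November 2027

Through June 2027: 229,220 litres
Through July 2027: 233,800 litres
Through August 2027: 344,780 litres
Through September 2027: 442,840 litres
Through October 2027: 659,640 litres
Through November 2027: 706,280 litres ← exceeds threshold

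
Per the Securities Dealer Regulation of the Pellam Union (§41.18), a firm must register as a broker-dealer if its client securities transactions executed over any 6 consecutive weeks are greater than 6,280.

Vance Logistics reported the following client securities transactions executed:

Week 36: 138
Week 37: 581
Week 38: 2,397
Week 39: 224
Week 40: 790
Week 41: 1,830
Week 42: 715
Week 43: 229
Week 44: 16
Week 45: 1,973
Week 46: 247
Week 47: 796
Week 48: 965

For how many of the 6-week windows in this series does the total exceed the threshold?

Week 36–Week 41: 138 + 581 + 2,397 + 224 + 790 + 1,830 = 5,960 (under)
Week 37–Week 42: 581 + 2,397 + 224 + 790 + 1,830 + 715 = 6,537 (over)
Week 38–Week 43: 2,397 + 224 + 790 + 1,830 + 715 + 229 = 6,185 (under)
Week 39–Week 44: 224 + 790 + 1,830 + 715 + 229 + 16 = 3,804 (under)
Week 40–Week 45: 790 + 1,830 + 715 + 229 + 16 + 1,973 = 5,553 (under)
Week 41–Week 46: 1,830 + 715 + 229 + 16 + 1,973 + 247 = 5,010 (under)
Week 42–Week 47: 715 + 229 + 16 + 1,973 + 247 + 796 = 3,976 (under)
Week 43–Week 48: 229 + 16 + 1,973 + 247 + 796 + 965 = 4,226 (under)
1 window exceeds the threshold.

1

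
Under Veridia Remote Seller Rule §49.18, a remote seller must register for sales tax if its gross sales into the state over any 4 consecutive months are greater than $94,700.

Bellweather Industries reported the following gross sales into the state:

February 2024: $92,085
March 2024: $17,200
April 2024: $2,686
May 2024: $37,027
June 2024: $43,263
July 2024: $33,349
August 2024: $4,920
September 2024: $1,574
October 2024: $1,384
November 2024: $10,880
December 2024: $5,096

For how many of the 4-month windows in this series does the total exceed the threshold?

4

February 2024–May 2024: $92,085 + $17,200 + $2,686 + $37,027 = $148,998 (over)
March 2024–June 2024: $17,200 + $2,686 + $37,027 + $43,263 = $100,176 (over)
April 2024–July 2024: $2,686 + $37,027 + $43,263 + $33,349 = $116,325 (over)
May 2024–August 2024: $37,027 + $43,263 + $33,349 + $4,920 = $118,559 (over)
June 2024–September 2024: $43,263 + $33,349 + $4,920 + $1,574 = $83,106 (under)
July 2024–October 2024: $33,349 + $4,920 + $1,574 + $1,384 = $41,227 (under)
August 2024–November 2024: $4,920 + $1,574 + $1,384 + $10,880 = $18,758 (under)
September 2024–December 2024: $1,574 + $1,384 + $10,880 + $5,096 = $18,934 (under)
4 windows exceed the threshold.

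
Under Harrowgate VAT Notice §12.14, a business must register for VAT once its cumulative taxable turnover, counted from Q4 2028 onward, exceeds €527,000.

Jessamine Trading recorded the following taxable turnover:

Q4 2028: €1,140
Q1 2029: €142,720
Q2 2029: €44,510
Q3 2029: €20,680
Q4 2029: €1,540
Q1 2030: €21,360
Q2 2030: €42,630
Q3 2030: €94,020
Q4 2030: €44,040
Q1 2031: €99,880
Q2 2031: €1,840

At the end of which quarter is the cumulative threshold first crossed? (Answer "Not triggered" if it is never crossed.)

Not triggered

Through Q4 2028: €1,140
Through Q1 2029: €143,860
Through Q2 2029: €188,370
Through Q3 2029: €209,050
Through Q4 2029: €210,590
Through Q1 2030: €231,950
Through Q2 2030: €274,580
Through Q3 2030: €368,600
Through Q4 2030: €412,640
Through Q1 2031: €512,520
Through Q2 2031: €514,360
Final cumulative total €514,360 ≤ €527,000; the threshold is never exceeded.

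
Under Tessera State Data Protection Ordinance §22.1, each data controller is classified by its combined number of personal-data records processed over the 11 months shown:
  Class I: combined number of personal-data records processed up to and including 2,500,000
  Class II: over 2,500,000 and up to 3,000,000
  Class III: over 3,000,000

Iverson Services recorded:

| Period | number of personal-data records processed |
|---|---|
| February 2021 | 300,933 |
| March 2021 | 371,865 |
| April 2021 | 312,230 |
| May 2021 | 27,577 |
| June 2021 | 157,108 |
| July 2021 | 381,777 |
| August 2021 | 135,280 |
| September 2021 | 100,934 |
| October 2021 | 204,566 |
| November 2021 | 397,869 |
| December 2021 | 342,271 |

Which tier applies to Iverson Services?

Combined number of personal-data records processed: 300,933 + 371,865 + 312,230 + 27,577 + 157,108 + 381,777 + 135,280 + 100,934 + 204,566 + 397,869 + 342,271 = 2,732,410.
2,500,000 < 2,732,410 ≤ 3,000,000, so Class II applies.

Class II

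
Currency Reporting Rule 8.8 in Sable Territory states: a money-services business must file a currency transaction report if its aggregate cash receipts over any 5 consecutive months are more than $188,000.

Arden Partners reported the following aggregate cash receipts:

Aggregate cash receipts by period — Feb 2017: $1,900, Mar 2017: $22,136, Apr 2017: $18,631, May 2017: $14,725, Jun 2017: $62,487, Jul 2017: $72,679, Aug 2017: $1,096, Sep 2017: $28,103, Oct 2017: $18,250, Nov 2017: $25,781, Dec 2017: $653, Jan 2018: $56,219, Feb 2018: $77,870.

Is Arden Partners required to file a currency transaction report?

Yes

Feb 2017–Jun 2017: $1,900 + $22,136 + $18,631 + $14,725 + $62,487 = $119,879 (under)
Mar 2017–Jul 2017: $22,136 + $18,631 + $14,725 + $62,487 + $72,679 = $190,658 (over)
Apr 2017–Aug 2017: $18,631 + $14,725 + $62,487 + $72,679 + $1,096 = $169,618 (under)
May 2017–Sep 2017: $14,725 + $62,487 + $72,679 + $1,096 + $28,103 = $179,090 (under)
Jun 2017–Oct 2017: $62,487 + $72,679 + $1,096 + $28,103 + $18,250 = $182,615 (under)
Jul 2017–Nov 2017: $72,679 + $1,096 + $28,103 + $18,250 + $25,781 = $145,909 (under)
Aug 2017–Dec 2017: $1,096 + $28,103 + $18,250 + $25,781 + $653 = $73,883 (under)
Sep 2017–Jan 2018: $28,103 + $18,250 + $25,781 + $653 + $56,219 = $129,006 (under)
Oct 2017–Feb 2018: $18,250 + $25,781 + $653 + $56,219 + $77,870 = $178,773 (under)
At least one window exceeds $188,000.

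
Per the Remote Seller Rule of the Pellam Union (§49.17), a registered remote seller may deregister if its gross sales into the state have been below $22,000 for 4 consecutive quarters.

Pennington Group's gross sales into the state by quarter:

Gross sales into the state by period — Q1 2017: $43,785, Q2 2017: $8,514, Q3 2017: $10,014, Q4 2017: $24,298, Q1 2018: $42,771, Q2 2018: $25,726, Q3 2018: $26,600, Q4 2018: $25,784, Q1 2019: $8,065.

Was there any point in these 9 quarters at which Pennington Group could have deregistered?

Quarters below $22,000: Q2 2017, Q3 2017, Q1 2019.
Longest run of consecutive quarters below the threshold: 2.
2 < 4, so Pennington Group never became eligible.

No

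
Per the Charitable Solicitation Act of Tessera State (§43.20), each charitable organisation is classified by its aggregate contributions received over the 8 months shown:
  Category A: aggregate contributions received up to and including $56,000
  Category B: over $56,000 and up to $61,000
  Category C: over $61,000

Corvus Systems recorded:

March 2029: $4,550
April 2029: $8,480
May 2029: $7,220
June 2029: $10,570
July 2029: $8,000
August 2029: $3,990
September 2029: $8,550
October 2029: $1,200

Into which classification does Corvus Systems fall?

Category A

Aggregate contributions received: $4,550 + $8,480 + $7,220 + $10,570 + $8,000 + $3,990 + $8,550 + $1,200 = $52,560.
$52,560 ≤ $56,000, so Category A applies.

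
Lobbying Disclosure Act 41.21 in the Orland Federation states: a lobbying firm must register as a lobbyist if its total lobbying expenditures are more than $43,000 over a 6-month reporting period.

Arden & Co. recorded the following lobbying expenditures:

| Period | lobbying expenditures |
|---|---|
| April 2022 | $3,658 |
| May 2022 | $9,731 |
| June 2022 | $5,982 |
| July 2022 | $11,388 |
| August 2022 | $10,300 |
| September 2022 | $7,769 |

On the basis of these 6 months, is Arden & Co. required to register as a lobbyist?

Total lobbying expenditures: $3,658 + $9,731 + $5,982 + $11,388 + $10,300 + $7,769 = $48,828.
$48,828 > $43,000, so the threshold is exceeded.

Yes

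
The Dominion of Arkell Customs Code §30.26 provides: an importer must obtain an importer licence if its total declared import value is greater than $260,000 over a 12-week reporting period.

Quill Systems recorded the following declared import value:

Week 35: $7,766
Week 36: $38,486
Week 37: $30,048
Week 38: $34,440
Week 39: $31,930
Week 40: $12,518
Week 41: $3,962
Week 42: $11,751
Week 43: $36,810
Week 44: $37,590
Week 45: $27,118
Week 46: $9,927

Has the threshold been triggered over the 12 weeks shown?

Yes

Total declared import value: $7,766 + $38,486 + $30,048 + $34,440 + $31,930 + $12,518 + $3,962 + $11,751 + $36,810 + $37,590 + $27,118 + $9,927 = $282,346.
$282,346 > $260,000, so the threshold is exceeded.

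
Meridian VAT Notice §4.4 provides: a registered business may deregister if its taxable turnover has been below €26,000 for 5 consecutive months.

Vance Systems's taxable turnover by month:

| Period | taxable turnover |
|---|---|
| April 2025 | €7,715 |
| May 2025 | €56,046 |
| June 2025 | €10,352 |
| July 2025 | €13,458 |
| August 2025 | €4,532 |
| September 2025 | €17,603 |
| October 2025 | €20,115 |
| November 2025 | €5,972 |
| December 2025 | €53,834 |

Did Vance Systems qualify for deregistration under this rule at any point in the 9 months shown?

Yes

Months below €26,000: April 2025, June 2025, July 2025, August 2025, September 2025, October 2025, November 2025.
Longest run of consecutive months below the threshold: 6.
6 ≥ 5, so Vance Systems became eligible.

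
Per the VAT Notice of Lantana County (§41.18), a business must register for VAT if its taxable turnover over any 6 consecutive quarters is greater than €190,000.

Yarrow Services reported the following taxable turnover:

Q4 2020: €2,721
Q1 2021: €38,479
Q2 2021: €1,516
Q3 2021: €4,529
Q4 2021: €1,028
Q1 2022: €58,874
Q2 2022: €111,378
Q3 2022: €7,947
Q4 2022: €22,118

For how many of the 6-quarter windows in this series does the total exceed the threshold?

2

Q4 2020–Q1 2022: €2,721 + €38,479 + €1,516 + €4,529 + €1,028 + €58,874 = €107,147 (under)
Q1 2021–Q2 2022: €38,479 + €1,516 + €4,529 + €1,028 + €58,874 + €111,378 = €215,804 (over)
Q2 2021–Q3 2022: €1,516 + €4,529 + €1,028 + €58,874 + €111,378 + €7,947 = €185,272 (under)
Q3 2021–Q4 2022: €4,529 + €1,028 + €58,874 + €111,378 + €7,947 + €22,118 = €205,874 (over)
2 windows exceed the threshold.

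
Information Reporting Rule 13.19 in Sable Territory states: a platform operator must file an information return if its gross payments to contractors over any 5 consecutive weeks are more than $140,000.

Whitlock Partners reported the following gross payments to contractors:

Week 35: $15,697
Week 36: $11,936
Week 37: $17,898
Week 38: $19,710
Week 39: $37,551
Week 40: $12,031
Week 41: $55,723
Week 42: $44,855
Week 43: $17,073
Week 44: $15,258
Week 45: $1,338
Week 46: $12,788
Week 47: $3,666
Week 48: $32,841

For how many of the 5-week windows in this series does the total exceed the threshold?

Week 35–Week 39: $15,697 + $11,936 + $17,898 + $19,710 + $37,551 = $102,792 (under)
Week 36–Week 40: $11,936 + $17,898 + $19,710 + $37,551 + $12,031 = $99,126 (under)
Week 37–Week 41: $17,898 + $19,710 + $37,551 + $12,031 + $55,723 = $142,913 (over)
Week 38–Week 42: $19,710 + $37,551 + $12,031 + $55,723 + $44,855 = $169,870 (over)
Week 39–Week 43: $37,551 + $12,031 + $55,723 + $44,855 + $17,073 = $167,233 (over)
Week 40–Week 44: $12,031 + $55,723 + $44,855 + $17,073 + $15,258 = $144,940 (over)
Week 41–Week 45: $55,723 + $44,855 + $17,073 + $15,258 + $1,338 = $134,247 (under)
Week 42–Week 46: $44,855 + $17,073 + $15,258 + $1,338 + $12,788 = $91,312 (under)
Week 43–Week 47: $17,073 + $15,258 + $1,338 + $12,788 + $3,666 = $50,123 (under)
Week 44–Week 48: $15,258 + $1,338 + $12,788 + $3,666 + $32,841 = $65,891 (under)
4 windows exceed the threshold.

4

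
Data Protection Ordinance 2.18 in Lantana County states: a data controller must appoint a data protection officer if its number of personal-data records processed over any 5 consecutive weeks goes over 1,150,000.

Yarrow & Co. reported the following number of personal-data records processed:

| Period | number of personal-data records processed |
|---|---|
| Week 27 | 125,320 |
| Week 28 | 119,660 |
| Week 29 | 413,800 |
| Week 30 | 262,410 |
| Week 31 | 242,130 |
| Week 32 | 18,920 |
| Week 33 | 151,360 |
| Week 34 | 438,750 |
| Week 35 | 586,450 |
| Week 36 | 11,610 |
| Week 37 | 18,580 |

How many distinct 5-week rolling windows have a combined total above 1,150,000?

4

Week 27–Week 31: 125,320 + 119,660 + 413,800 + 262,410 + 242,130 = 1,163,320 (over)
Week 28–Week 32: 119,660 + 413,800 + 262,410 + 242,130 + 18,920 = 1,056,920 (under)
Week 29–Week 33: 413,800 + 262,410 + 242,130 + 18,920 + 151,360 = 1,088,620 (under)
Week 30–Week 34: 262,410 + 242,130 + 18,920 + 151,360 + 438,750 = 1,113,570 (under)
Week 31–Week 35: 242,130 + 18,920 + 151,360 + 438,750 + 586,450 = 1,437,610 (over)
Week 32–Week 36: 18,920 + 151,360 + 438,750 + 586,450 + 11,610 = 1,207,090 (over)
Week 33–Week 37: 151,360 + 438,750 + 586,450 + 11,610 + 18,580 = 1,206,750 (over)
4 windows exceed the threshold.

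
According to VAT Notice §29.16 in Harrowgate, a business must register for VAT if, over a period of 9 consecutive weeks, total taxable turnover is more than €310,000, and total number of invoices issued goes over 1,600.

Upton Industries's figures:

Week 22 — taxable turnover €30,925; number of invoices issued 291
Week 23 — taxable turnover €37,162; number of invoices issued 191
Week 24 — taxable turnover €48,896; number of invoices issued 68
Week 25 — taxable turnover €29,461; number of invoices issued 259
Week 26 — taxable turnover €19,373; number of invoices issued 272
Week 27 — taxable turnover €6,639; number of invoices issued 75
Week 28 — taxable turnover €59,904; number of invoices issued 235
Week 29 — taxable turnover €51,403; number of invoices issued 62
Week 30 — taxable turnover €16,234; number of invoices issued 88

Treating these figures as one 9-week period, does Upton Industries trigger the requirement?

Total taxable turnover: €30,925 + €37,162 + €48,896 + €29,461 + €19,373 + €6,639 + €59,904 + €51,403 + €16,234 = €299,997 (≤ €310,000).
Total number of invoices issued: 291 + 191 + 68 + 259 + 272 + 75 + 235 + 62 + 88 = 1,541 (≤ 1,600).
The test is 'and': the rule requires both, and at least one is not exceeded.

No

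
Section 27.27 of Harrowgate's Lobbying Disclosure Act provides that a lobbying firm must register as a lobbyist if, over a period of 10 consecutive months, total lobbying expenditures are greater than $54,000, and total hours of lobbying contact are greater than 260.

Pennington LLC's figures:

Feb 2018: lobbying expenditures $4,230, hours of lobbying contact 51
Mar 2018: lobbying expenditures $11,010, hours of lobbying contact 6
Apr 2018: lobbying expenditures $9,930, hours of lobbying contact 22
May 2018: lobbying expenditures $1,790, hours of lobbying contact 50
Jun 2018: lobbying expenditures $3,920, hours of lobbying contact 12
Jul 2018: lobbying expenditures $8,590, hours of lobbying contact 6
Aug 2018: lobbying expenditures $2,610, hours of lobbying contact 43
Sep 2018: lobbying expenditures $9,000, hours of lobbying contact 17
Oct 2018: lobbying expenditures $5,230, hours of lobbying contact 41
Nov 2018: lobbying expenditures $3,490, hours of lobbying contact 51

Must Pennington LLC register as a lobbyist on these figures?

Total lobbying expenditures: $4,230 + $11,010 + $9,930 + $1,790 + $3,920 + $8,590 + $2,610 + $9,000 + $5,230 + $3,490 = $59,800 (> $54,000).
Total hours of lobbying contact: 51 + 6 + 22 + 50 + 12 + 6 + 43 + 17 + 41 + 51 = 299 (> 260).
The test is 'and': both thresholds are exceeded.

Yes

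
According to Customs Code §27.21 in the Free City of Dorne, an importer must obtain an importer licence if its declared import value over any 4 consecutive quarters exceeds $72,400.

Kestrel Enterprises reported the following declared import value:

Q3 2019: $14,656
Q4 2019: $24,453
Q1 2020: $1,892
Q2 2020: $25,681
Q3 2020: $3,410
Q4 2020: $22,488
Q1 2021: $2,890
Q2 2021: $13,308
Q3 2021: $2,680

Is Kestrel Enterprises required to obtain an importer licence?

No

Q3 2019–Q2 2020: $14,656 + $24,453 + $1,892 + $25,681 = $66,682 (under)
Q4 2019–Q3 2020: $24,453 + $1,892 + $25,681 + $3,410 = $55,436 (under)
Q1 2020–Q4 2020: $1,892 + $25,681 + $3,410 + $22,488 = $53,471 (under)
Q2 2020–Q1 2021: $25,681 + $3,410 + $22,488 + $2,890 = $54,469 (under)
Q3 2020–Q2 2021: $3,410 + $22,488 + $2,890 + $13,308 = $42,096 (under)
Q4 2020–Q3 2021: $22,488 + $2,890 + $13,308 + $2,680 = $41,366 (under)
No window exceeds $72,400.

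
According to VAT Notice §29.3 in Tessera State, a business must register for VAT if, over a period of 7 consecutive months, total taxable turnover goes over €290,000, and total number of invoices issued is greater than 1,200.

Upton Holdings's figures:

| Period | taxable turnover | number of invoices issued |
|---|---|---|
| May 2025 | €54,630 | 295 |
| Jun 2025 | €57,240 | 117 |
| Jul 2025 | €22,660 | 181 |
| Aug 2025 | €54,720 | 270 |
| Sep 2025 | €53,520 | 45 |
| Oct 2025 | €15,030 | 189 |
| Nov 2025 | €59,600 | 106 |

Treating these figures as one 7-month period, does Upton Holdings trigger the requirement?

Total taxable turnover: €54,630 + €57,240 + €22,660 + €54,720 + €53,520 + €15,030 + €59,600 = €317,400 (> €290,000).
Total number of invoices issued: 295 + 117 + 181 + 270 + 45 + 189 + 106 = 1,203 (> 1,200).
The test is 'and': both thresholds are exceeded.

Yes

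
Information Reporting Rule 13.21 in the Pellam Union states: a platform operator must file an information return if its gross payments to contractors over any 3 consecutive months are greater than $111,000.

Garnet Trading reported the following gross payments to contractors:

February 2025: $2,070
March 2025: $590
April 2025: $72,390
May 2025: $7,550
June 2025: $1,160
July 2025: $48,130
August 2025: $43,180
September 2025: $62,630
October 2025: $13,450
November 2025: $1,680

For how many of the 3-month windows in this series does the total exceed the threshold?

February 2025–April 2025: $2,070 + $590 + $72,390 = $75,050 (under)
March 2025–May 2025: $590 + $72,390 + $7,550 = $80,530 (under)
April 2025–June 2025: $72,390 + $7,550 + $1,160 = $81,100 (under)
May 2025–July 2025: $7,550 + $1,160 + $48,130 = $56,840 (under)
June 2025–August 2025: $1,160 + $48,130 + $43,180 = $92,470 (under)
July 2025–September 2025: $48,130 + $43,180 + $62,630 = $153,940 (over)
August 2025–October 2025: $43,180 + $62,630 + $13,450 = $119,260 (over)
September 2025–November 2025: $62,630 + $13,450 + $1,680 = $77,760 (under)
2 windows exceed the threshold.

2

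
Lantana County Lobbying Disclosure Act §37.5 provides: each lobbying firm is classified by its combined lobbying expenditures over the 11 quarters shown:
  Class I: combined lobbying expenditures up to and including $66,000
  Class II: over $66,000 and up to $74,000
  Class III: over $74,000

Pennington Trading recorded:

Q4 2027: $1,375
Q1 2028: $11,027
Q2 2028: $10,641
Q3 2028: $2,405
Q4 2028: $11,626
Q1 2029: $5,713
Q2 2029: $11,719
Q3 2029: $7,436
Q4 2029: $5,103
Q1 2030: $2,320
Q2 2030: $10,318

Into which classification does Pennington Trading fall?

Class III

Combined lobbying expenditures: $1,375 + $11,027 + $10,641 + $2,405 + $11,626 + $5,713 + $11,719 + $7,436 + $5,103 + $2,320 + $10,318 = $79,683.
$79,683 > $74,000, so Class III applies.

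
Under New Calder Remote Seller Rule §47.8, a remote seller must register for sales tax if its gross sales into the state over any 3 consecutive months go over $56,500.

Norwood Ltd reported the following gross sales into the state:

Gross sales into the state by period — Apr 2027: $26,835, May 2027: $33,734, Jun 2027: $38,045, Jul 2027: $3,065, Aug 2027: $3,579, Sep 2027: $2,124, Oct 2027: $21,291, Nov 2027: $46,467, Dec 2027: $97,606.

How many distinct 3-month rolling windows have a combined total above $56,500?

4

Apr 2027–Jun 2027: $26,835 + $33,734 + $38,045 = $98,614 (over)
May 2027–Jul 2027: $33,734 + $38,045 + $3,065 = $74,844 (over)
Jun 2027–Aug 2027: $38,045 + $3,065 + $3,579 = $44,689 (under)
Jul 2027–Sep 2027: $3,065 + $3,579 + $2,124 = $8,768 (under)
Aug 2027–Oct 2027: $3,579 + $2,124 + $21,291 = $26,994 (under)
Sep 2027–Nov 2027: $2,124 + $21,291 + $46,467 = $69,882 (over)
Oct 2027–Dec 2027: $21,291 + $46,467 + $97,606 = $165,364 (over)
4 windows exceed the threshold.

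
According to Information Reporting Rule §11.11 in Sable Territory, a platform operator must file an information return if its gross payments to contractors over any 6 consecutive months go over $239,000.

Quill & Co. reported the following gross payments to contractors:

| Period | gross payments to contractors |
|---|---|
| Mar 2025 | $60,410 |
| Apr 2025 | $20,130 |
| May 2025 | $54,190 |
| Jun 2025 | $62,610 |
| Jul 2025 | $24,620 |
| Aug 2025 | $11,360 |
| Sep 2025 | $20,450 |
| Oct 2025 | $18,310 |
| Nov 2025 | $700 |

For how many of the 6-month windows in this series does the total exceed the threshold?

0

Mar 2025–Aug 2025: $60,410 + $20,130 + $54,190 + $62,610 + $24,620 + $11,360 = $233,320 (under)
Apr 2025–Sep 2025: $20,130 + $54,190 + $62,610 + $24,620 + $11,360 + $20,450 = $193,360 (under)
May 2025–Oct 2025: $54,190 + $62,610 + $24,620 + $11,360 + $20,450 + $18,310 = $191,540 (under)
Jun 2025–Nov 2025: $62,610 + $24,620 + $11,360 + $20,450 + $18,310 + $700 = $138,050 (under)
0 windows exceed the threshold.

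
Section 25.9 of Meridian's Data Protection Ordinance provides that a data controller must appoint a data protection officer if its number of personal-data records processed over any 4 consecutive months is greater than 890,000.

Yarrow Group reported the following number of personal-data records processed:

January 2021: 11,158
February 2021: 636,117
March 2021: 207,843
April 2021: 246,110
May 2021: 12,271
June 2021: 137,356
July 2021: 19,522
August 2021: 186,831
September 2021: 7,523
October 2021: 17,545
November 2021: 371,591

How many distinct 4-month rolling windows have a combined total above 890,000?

January 2021–April 2021: 11,158 + 636,117 + 207,843 + 246,110 = 1,101,228 (over)
February 2021–May 2021: 636,117 + 207,843 + 246,110 + 12,271 = 1,102,341 (over)
March 2021–June 2021: 207,843 + 246,110 + 12,271 + 137,356 = 603,580 (under)
April 2021–July 2021: 246,110 + 12,271 + 137,356 + 19,522 = 415,259 (under)
May 2021–August 2021: 12,271 + 137,356 + 19,522 + 186,831 = 355,980 (under)
June 2021–September 2021: 137,356 + 19,522 + 186,831 + 7,523 = 351,232 (under)
July 2021–October 2021: 19,522 + 186,831 + 7,523 + 17,545 = 231,421 (under)
August 2021–November 2021: 186,831 + 7,523 + 17,545 + 371,591 = 583,490 (under)
2 windows exceed the threshold.

2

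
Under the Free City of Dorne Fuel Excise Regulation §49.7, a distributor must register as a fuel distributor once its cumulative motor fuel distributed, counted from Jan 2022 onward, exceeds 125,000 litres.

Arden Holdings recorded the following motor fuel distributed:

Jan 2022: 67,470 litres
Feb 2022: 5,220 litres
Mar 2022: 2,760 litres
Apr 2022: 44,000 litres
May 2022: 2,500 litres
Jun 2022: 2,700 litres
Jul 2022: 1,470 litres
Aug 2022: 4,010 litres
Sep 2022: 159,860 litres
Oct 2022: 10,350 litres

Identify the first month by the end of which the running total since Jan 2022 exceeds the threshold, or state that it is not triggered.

Through Jan 2022: 67,470 litres
Through Feb 2022: 72,690 litres
Through Mar 2022: 75,450 litres
Through Apr 2022: 119,450 litres
Through May 2022: 121,950 litres
Through Jun 2022: 124,650 litres
Through Jul 2022: 126,120 litres ← exceeds threshold

Jul 2022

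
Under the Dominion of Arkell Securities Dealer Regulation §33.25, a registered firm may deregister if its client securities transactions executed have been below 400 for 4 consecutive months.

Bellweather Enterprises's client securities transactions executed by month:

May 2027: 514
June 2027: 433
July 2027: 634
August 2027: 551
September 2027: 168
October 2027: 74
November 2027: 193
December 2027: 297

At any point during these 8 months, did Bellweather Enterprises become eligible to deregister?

Yes

Months below 400: September 2027, October 2027, November 2027, December 2027.
Longest run of consecutive months below the threshold: 4.
4 ≥ 4, so Bellweather Enterprises became eligible.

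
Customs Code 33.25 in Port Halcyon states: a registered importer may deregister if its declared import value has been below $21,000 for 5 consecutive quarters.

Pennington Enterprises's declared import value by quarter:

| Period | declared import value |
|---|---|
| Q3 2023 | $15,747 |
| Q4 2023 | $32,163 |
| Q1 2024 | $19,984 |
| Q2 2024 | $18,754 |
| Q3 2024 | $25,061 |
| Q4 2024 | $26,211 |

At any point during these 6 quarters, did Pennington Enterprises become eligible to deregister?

Quarters below $21,000: Q3 2023, Q1 2024, Q2 2024.
Longest run of consecutive quarters below the threshold: 2.
2 < 5, so Pennington Enterprises never became eligible.

No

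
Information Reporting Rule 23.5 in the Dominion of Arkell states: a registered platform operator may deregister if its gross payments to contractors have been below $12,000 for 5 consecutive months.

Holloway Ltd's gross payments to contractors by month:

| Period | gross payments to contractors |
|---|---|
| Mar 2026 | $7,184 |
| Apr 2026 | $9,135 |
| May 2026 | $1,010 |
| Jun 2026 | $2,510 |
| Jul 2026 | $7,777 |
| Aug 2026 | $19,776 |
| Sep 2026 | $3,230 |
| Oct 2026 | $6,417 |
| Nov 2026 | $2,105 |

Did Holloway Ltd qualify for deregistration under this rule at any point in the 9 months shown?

Months below $12,000: Mar 2026, Apr 2026, May 2026, Jun 2026, Jul 2026, Sep 2026, Oct 2026, Nov 2026.
Longest run of consecutive months below the threshold: 5.
5 ≥ 5, so Holloway Ltd became eligible.

Yes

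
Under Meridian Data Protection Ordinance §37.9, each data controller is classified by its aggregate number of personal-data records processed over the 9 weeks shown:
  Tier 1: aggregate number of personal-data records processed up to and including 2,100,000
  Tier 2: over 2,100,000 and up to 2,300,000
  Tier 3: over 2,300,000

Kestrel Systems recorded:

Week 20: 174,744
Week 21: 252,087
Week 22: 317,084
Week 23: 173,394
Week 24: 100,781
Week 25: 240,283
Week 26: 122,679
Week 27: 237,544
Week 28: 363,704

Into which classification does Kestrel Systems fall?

Aggregate number of personal-data records processed: 174,744 + 252,087 + 317,084 + 173,394 + 100,781 + 240,283 + 122,679 + 237,544 + 363,704 = 1,982,300.
1,982,300 ≤ 2,100,000, so Tier 1 applies.

Tier 1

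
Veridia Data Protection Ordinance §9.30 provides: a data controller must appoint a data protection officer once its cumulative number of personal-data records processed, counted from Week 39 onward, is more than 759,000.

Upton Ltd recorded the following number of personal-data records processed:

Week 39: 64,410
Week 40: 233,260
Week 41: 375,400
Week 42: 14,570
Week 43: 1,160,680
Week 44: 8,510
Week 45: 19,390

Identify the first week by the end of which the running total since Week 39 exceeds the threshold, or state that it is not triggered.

Week 43

Through Week 39: 64,410
Through Week 40: 297,670
Through Week 41: 673,070
Through Week 42: 687,640
Through Week 43: 1,848,320 ← exceeds threshold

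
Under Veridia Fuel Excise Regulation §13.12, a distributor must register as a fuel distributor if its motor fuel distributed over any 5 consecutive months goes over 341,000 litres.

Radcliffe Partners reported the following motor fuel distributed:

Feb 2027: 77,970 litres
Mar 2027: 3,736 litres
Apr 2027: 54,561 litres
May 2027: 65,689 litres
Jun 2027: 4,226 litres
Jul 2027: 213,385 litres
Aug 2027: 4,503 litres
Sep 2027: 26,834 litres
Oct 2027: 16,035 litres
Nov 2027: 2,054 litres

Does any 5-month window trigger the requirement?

Yes

Feb 2027–Jun 2027: 77,970 litres + 3,736 litres + 54,561 litres + 65,689 litres + 4,226 litres = 206,182 litres (under)
Mar 2027–Jul 2027: 3,736 litres + 54,561 litres + 65,689 litres + 4,226 litres + 213,385 litres = 341,597 litres (over)
Apr 2027–Aug 2027: 54,561 litres + 65,689 litres + 4,226 litres + 213,385 litres + 4,503 litres = 342,364 litres (over)
May 2027–Sep 2027: 65,689 litres + 4,226 litres + 213,385 litres + 4,503 litres + 26,834 litres = 314,637 litres (under)
Jun 2027–Oct 2027: 4,226 litres + 213,385 litres + 4,503 litres + 26,834 litres + 16,035 litres = 264,983 litres (under)
Jul 2027–Nov 2027: 213,385 litres + 4,503 litres + 26,834 litres + 16,035 litres + 2,054 litres = 262,811 litres (under)
At least one window exceeds 341,000 litres.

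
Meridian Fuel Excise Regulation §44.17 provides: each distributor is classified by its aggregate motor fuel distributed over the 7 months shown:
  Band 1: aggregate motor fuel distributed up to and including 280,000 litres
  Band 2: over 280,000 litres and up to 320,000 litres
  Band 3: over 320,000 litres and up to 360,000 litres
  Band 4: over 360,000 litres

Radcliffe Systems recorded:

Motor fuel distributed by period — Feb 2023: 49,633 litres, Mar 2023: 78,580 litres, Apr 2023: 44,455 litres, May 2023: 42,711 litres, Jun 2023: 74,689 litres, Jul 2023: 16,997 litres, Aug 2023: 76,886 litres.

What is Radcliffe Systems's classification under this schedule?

Band 4

Aggregate motor fuel distributed: 49,633 litres + 78,580 litres + 44,455 litres + 42,711 litres + 74,689 litres + 16,997 litres + 76,886 litres = 383,951 litres.
383,951 litres > 360,000 litres, so Band 4 applies.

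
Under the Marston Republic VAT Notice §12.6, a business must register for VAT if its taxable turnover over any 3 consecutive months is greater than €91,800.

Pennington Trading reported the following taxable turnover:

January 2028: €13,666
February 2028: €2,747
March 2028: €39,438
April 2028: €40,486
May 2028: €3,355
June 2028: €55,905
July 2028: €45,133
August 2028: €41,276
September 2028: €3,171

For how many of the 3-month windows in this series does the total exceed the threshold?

3

January 2028–March 2028: €13,666 + €2,747 + €39,438 = €55,851 (under)
February 2028–April 2028: €2,747 + €39,438 + €40,486 = €82,671 (under)
March 2028–May 2028: €39,438 + €40,486 + €3,355 = €83,279 (under)
April 2028–June 2028: €40,486 + €3,355 + €55,905 = €99,746 (over)
May 2028–July 2028: €3,355 + €55,905 + €45,133 = €104,393 (over)
June 2028–August 2028: €55,905 + €45,133 + €41,276 = €142,314 (over)
July 2028–September 2028: €45,133 + €41,276 + €3,171 = €89,580 (under)
3 windows exceed the threshold.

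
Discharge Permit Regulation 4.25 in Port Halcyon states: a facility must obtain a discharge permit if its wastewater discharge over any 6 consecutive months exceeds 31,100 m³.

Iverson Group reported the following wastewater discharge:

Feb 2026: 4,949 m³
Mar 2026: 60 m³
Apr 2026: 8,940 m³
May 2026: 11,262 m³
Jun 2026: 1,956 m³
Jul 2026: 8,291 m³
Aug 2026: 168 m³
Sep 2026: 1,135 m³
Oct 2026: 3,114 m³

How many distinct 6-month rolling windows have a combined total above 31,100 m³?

Feb 2026–Jul 2026: 4,949 m³ + 60 m³ + 8,940 m³ + 11,262 m³ + 1,956 m³ + 8,291 m³ = 35,458 m³ (over)
Mar 2026–Aug 2026: 60 m³ + 8,940 m³ + 11,262 m³ + 1,956 m³ + 8,291 m³ + 168 m³ = 30,677 m³ (under)
Apr 2026–Sep 2026: 8,940 m³ + 11,262 m³ + 1,956 m³ + 8,291 m³ + 168 m³ + 1,135 m³ = 31,752 m³ (over)
May 2026–Oct 2026: 11,262 m³ + 1,956 m³ + 8,291 m³ + 168 m³ + 1,135 m³ + 3,114 m³ = 25,926 m³ (under)
2 windows exceed the threshold.

2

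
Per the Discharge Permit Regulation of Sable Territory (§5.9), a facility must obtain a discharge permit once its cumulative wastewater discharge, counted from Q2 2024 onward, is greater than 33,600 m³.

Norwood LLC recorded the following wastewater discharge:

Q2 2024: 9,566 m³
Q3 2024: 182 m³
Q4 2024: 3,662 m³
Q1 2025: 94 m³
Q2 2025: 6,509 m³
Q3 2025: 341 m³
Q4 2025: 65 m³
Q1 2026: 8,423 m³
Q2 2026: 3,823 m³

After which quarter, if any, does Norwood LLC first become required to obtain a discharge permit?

Not triggered

Through Q2 2024: 9,566 m³
Through Q3 2024: 9,748 m³
Through Q4 2024: 13,410 m³
Through Q1 2025: 13,504 m³
Through Q2 2025: 20,013 m³
Through Q3 2025: 20,354 m³
Through Q4 2025: 20,419 m³
Through Q1 2026: 28,842 m³
Through Q2 2026: 32,665 m³
Final cumulative total 32,665 m³ ≤ 33,600 m³; the threshold is never exceeded.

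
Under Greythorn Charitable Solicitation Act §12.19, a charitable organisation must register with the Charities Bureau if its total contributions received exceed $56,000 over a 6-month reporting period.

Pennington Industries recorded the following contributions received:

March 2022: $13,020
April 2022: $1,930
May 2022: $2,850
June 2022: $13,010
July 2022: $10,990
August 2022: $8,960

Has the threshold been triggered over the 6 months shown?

No

Total contributions received: $13,020 + $1,930 + $2,850 + $13,010 + $10,990 + $8,960 = $50,760.
$50,760 ≤ $56,000, so the threshold is not exceeded.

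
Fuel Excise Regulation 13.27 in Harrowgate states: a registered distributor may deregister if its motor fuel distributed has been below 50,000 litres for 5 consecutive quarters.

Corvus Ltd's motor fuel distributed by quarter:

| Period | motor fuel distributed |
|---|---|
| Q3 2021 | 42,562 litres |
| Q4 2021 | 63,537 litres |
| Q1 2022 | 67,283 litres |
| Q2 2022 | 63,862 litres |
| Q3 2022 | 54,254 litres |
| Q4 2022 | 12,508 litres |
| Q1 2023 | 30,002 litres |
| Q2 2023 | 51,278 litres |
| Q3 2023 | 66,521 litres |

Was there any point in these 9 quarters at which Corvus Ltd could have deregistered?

No

Quarters below 50,000 litres: Q3 2021, Q4 2022, Q1 2023.
Longest run of consecutive quarters below the threshold: 2.
2 < 5, so Corvus Ltd never became eligible.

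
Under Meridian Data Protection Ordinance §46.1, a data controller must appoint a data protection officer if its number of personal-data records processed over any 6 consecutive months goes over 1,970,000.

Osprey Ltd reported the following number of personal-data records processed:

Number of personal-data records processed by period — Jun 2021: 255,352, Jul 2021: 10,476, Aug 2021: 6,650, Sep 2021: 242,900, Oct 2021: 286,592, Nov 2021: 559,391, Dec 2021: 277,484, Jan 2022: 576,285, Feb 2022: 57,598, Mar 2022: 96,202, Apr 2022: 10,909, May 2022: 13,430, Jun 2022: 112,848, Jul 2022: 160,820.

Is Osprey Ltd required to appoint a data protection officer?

Yes

Jun 2021–Nov 2021: 255,352 + 10,476 + 6,650 + 242,900 + 286,592 + 559,391 = 1,361,361 (under)
Jul 2021–Dec 2021: 10,476 + 6,650 + 242,900 + 286,592 + 559,391 + 277,484 = 1,383,493 (under)
Aug 2021–Jan 2022: 6,650 + 242,900 + 286,592 + 559,391 + 277,484 + 576,285 = 1,949,302 (under)
Sep 2021–Feb 2022: 242,900 + 286,592 + 559,391 + 277,484 + 576,285 + 57,598 = 2,000,250 (over)
Oct 2021–Mar 2022: 286,592 + 559,391 + 277,484 + 576,285 + 57,598 + 96,202 = 1,853,552 (under)
Nov 2021–Apr 2022: 559,391 + 277,484 + 576,285 + 57,598 + 96,202 + 10,909 = 1,577,869 (under)
Dec 2021–May 2022: 277,484 + 576,285 + 57,598 + 96,202 + 10,909 + 13,430 = 1,031,908 (under)
Jan 2022–Jun 2022: 576,285 + 57,598 + 96,202 + 10,909 + 13,430 + 112,848 = 867,272 (under)
Feb 2022–Jul 2022: 57,598 + 96,202 + 10,909 + 13,430 + 112,848 + 160,820 = 451,807 (under)
At least one window exceeds 1,970,000.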